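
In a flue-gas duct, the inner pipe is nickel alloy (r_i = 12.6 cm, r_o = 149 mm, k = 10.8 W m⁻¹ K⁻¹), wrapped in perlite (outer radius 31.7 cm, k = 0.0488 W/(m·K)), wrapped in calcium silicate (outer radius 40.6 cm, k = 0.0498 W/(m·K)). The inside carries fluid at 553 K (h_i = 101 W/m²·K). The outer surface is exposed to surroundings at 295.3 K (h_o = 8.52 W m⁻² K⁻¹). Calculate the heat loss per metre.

Q' = 77.8 W/m

Treat each layer as a resistance in series:
  R'_conv,in = 1/(2πr h) = 1/(2π·0.126·101) = 0.01251 m·K/W
  R'_nickel alloy = ln(0.149/0.126)/(2πk) = 0.1677/(2π·10.8) = 0.002471 m·K/W
  R'_perlite = ln(0.317/0.149)/(2πk) = 0.7550/(2π·0.0488) = 2.462 m·K/W
  R'_calcium silicate = ln(0.406/0.317)/(2πk) = 0.2475/(2π·0.0498) = 0.7908 m·K/W
  R'_conv,out = 1/(2πr h) = 1/(2π·0.406·8.52) = 0.04601 m·K/W
ΣR = 0.01251 + 0.002471 + 2.462 + 0.7908 + 0.04601 = 3.314 m·K/W
Q' = ΔT/ΣR = (553 K − 295.3 K)/3.314 = 77.8 W/m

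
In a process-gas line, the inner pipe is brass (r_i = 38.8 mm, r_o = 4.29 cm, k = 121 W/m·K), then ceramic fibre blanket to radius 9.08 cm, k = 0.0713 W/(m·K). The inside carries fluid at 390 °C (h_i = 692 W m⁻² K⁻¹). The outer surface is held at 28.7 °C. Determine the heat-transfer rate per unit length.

Q' = 215 W/m

Treat each layer as a resistance in series:
  R'_conv,in = 1/(2πr h) = 1/(2π·0.0388·692) = 0.005928 m·K/W
  R'_brass = ln(0.0429/0.0388)/(2πk) = 0.1005/(2π·121) = 1.321×10^-4 m·K/W
  R'_ceramic fibre blanket = ln(0.0908/0.0429)/(2πk) = 0.7498/(2π·0.0713) = 1.674 m·K/W
ΣR = 0.005928 + 1.321×10^-4 + 1.674 = 1.680 m·K/W
Q' = ΔT/ΣR = (390 °C − 28.7 °C)/1.680 = 215 W/m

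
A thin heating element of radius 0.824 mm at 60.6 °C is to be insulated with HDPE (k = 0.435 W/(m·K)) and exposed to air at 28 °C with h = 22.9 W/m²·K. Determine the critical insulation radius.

For a cylinder, r_cr = k_ins/h = 0.435/22.9 = 0.0190 m = 1.90 cm

r_cr = 1.90 cm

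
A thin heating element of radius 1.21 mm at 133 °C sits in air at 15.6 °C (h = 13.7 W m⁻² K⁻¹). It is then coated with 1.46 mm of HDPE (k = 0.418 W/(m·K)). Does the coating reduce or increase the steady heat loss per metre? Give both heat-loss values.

increases: 12.2 → 25.2 W/m

Critical radius for a cylinder: r_cr = k/h = 0.0305 m = 3.05 cm.
Outer radius after coating: r₂ = 0.00121 + 0.00146 = 0.00267 m.
Since r₁ < r_cr and r₂ ≤ r_cr, the coating moves toward the maximum at r_cr — heat loss rises.
Bare: R = 1/(2πr₁h) = 9.601 m·K/W; Q = 117.4/9.601 = 12.2 W/m.
Coated: R = R_cond + R_conv = 4.652 m·K/W; Q = 117.4/4.652 = 25.2 W/m.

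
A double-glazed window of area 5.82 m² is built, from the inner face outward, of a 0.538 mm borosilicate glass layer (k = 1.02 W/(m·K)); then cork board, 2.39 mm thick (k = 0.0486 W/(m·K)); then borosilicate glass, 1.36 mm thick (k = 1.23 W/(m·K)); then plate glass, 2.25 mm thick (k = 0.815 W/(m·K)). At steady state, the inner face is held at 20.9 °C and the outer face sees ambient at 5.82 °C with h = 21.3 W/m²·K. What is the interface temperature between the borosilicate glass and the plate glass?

Resistance network (inner→outer):
  R_borosilicate glass = L/(kA) = 5.38×10^-4/(1.02·5.82) = 9.063×10^-5 K/W
  R_cork board = L/(kA) = 0.00239/(0.0486·5.82) = 0.008450 K/W
  R_borosilicate glass = L/(kA) = 0.00136/(1.23·5.82) = 1.900×10^-4 K/W
  R_plate glass = L/(kA) = 0.00225/(0.815·5.82) = 4.744×10^-4 K/W
  R_conv,out = 1/(hA) = 1/(21.3·5.82) = 0.008067 K/W
ΣR = 9.063×10^-5 + 0.008450 + 1.900×10^-4 + 4.744×10^-4 + 0.008067 = 0.01727 K/W
Q = ΔT/ΣR = (20.9 °C − 5.82 °C)/0.01727 = 873.2 W
From the inner boundary to the borosilicate glass/plate glass interface, ΣR_partial = 0.008731 K/W.
T_interface = T_in − Q·ΣR_partial = 20.9 °C − (873.2)(0.008731) = 13.3 °C

T = 13.3 °C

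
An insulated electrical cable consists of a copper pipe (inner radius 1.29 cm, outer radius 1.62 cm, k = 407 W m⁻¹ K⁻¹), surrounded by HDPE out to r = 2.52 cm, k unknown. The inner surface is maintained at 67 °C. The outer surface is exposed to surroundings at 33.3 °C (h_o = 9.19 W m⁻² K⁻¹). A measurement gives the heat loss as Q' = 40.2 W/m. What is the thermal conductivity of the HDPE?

k = 0.466 W/m·K

ΣR = ΔT/Q' = |67 − 33.3|/40.2 = 0.8383 m·K/W
Known resistances:
  R'_copper = ln(0.0162/0.0129)/(2πk) = 0.2278/(2π·407) = 8.907×10^-5 m·K/W
  R'_conv,out = 1/(2πr h) = 1/(2π·0.0252·9.19) = 0.6872 m·K/W
R_HDPE = ΣR − ΣR_known = 0.8383 − 0.6873 = 0.1510 m·K/W
ln(r₂/r₁)/(2πk) = 0.1510 ⇒ k = 0.4418/(2π·0.1510) = 0.466 W/m·K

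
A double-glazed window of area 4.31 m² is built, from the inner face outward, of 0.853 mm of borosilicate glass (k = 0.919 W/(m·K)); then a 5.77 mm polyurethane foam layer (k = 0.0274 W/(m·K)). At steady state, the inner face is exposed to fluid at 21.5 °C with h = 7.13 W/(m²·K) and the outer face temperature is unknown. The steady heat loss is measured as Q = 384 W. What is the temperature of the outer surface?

T_out = -9.84 °C

Series resistances:
  R_conv,in = 1/(hA) = 1/(7.13·4.31) = 0.03254 K/W
  R_borosilicate glass = L/(kA) = 8.53×10^-4/(0.919·4.31) = 2.154×10^-4 K/W
  R_polyurethane foam = L/(kA) = 0.00577/(0.0274·4.31) = 0.04886 K/W
ΣR = 0.08162 K/W
ΔT = Q·ΣR = 384 × 0.08162 = 31.34 K
Heat flows outward, so T_out = T_in − ΔT = 21.5 − 31.34 = -9.84 °C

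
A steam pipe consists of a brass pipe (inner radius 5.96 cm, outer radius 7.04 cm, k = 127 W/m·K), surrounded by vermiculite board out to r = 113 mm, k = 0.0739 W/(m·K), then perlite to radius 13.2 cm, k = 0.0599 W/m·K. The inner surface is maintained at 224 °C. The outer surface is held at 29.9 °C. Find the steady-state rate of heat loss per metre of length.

Q' = 136 W/m

Series thermal resistances, inner to outer:
  R'_brass = ln(0.0704/0.0596)/(2πk) = 0.1665/(2π·127) = 2.087×10^-4 m·K/W
  R'_vermiculite board = ln(0.113/0.0704)/(2πk) = 0.4732/(2π·0.0739) = 1.019 m·K/W
  R'_perlite = ln(0.132/0.113)/(2πk) = 0.1554/(2π·0.0599) = 0.4129 m·K/W
ΣR = 2.087×10^-4 + 1.019 + 0.4129 = 1.432 m·K/W
Q' = ΔT/ΣR = (224 °C − 29.9 °C)/1.432 = 136 W/m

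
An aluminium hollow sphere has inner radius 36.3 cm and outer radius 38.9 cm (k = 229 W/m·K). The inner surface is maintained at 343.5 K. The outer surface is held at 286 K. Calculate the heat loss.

Q = 4πk·ΔT/(1/r₁ − 1/r₂) = 4π × 229 × 57.5 / (1/0.363 − 1/0.389) = 8.99×10^5 W

Q = 8.99×10^5 W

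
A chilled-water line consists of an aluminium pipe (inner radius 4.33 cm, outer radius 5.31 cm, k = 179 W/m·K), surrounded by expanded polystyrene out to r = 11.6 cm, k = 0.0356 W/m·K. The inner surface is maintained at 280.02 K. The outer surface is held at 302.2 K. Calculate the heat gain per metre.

Q' = 6.35 W/m

Treat each layer as a resistance in series:
  R'_aluminium = ln(0.0531/0.0433)/(2πk) = 0.2040/(2π·179) = 1.814×10^-4 m·K/W
  R'_expanded polystyrene = ln(0.116/0.0531)/(2πk) = 0.7814/(2π·0.0356) = 3.493 m·K/W
ΣR = 1.814×10^-4 + 3.493 = 3.493 m·K/W
Q' = ΔT/ΣR = (280.02 K − 302.2 K)/3.493 = -6.35 W/m
(Negative Q' ⇒ heat flows inward; heat gain = 6.35 W/m.)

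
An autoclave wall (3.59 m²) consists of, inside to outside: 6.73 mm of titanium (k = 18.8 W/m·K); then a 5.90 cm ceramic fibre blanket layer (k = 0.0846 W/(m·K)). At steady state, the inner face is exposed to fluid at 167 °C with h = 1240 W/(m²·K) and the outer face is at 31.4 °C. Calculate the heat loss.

Q = 697 W

Resistance network (inner→outer):
  R_conv,in = 1/(hA) = 1/(1240·3.59) = 2.246×10^-4 K/W
  R_titanium = L/(kA) = 0.00673/(18.8·3.59) = 9.972×10^-5 K/W
  R_ceramic fibre blanket = L/(kA) = 0.0590/(0.0846·3.59) = 0.1943 K/W
ΣR = 2.246×10^-4 + 9.972×10^-5 + 0.1943 = 0.1946 K/W
Q = ΔT/ΣR = (167 °C − 31.4 °C)/0.1946 = 697 W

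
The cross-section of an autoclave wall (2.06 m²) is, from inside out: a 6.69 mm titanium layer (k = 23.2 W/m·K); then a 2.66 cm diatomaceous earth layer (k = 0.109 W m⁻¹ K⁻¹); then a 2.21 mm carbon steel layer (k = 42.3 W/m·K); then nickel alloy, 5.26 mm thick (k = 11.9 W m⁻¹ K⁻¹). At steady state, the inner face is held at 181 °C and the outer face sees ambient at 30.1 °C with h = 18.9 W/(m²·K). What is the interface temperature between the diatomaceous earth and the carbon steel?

T = 57.2 °C

Resistance network (inner→outer):
  R_titanium = L/(kA) = 0.00669/(23.2·2.06) = 1.400×10^-4 K/W
  R_diatomaceous earth = L/(kA) = 0.0266/(0.109·2.06) = 0.1185 K/W
  R_carbon steel = L/(kA) = 0.00221/(42.3·2.06) = 2.536×10^-5 K/W
  R_nickel alloy = L/(kA) = 0.00526/(11.9·2.06) = 2.146×10^-4 K/W
  R_conv,out = 1/(hA) = 1/(18.9·2.06) = 0.02568 K/W
ΣR = 1.400×10^-4 + 0.1185 + 2.536×10^-5 + 2.146×10^-4 + 0.02568 = 0.1446 K/W
Q = ΔT/ΣR = (181 °C − 30.1 °C)/0.1446 = 1044 W
From the inner boundary to the diatomaceous earth/carbon steel interface, ΣR_partial = 0.1186 K/W.
T_interface = T_in − Q·ΣR_partial = 181 °C − (1044)(0.1186) = 57.2 °C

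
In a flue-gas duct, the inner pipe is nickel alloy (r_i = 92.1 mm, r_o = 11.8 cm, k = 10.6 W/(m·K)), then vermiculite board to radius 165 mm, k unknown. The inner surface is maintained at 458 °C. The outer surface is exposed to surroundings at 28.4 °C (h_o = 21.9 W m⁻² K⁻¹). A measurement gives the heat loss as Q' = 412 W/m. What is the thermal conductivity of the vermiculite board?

k = 0.0536 W/m·K

ΣR = ΔT/Q' = |458 − 28.4|/412 = 1.043 m·K/W
Known resistances:
  R'_nickel alloy = ln(0.118/0.0921)/(2πk) = 0.2478/(2π·10.6) = 0.003721 m·K/W
  R'_conv,out = 1/(2πr h) = 1/(2π·0.165·21.9) = 0.04404 m·K/W
R_vermiculite board = ΣR − ΣR_known = 1.043 − 0.04776 = 0.9952 m·K/W
ln(r₂/r₁)/(2πk) = 0.9952 ⇒ k = 0.3353/(2π·0.9952) = 0.0536 W/m·K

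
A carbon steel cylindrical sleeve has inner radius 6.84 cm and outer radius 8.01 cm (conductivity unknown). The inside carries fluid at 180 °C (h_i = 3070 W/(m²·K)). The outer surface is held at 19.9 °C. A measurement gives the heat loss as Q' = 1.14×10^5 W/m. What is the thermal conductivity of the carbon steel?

ΣR = ΔT/Q' = |180 − 19.9|/1.14×10^5 = 0.001404 m·K/W
Known resistances:
  R'_conv,in = 1/(2πr h) = 1/(2π·0.0684·3070) = 7.579×10^-4 m·K/W
R_carbon steel = ΣR − ΣR_known = 0.001404 − 7.579×10^-4 = 6.461×10^-4 m·K/W
ln(r₂/r₁)/(2πk) = 6.461×10^-4 ⇒ k = 0.1579/(2π·6.461×10^-4) = 38.9 W/m·K

k = 38.9 W/m·K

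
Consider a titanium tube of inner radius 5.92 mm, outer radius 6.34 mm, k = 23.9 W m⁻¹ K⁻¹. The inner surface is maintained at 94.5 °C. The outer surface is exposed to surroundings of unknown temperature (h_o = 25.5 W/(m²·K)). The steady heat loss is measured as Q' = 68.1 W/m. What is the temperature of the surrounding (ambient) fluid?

T_out = 27.4 °C

Sum the resistances:
  R'_titanium = ln(0.00634/0.00592)/(2πk) = 0.06854/(2π·23.9) = 4.564×10^-4 m·K/W
  R'_conv,out = 1/(2πr h) = 1/(2π·0.00634·25.5) = 0.9844 m·K/W
ΣR = 0.9849 m·K/W
ΔT = Q'·ΣR = 68.1 × 0.9849 = 67.07 K
Heat flows outward, so T_out = T_in − ΔT = 94.5 − 67.07 = 27.4 °C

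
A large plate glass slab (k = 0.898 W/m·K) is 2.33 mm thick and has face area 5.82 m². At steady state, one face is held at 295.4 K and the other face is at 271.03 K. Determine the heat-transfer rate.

Q = 54700 W

Q = kA·ΔT/L = 0.898 × 5.82 × |295.4 K − 271.03 K| / 0.00233 = 54700 W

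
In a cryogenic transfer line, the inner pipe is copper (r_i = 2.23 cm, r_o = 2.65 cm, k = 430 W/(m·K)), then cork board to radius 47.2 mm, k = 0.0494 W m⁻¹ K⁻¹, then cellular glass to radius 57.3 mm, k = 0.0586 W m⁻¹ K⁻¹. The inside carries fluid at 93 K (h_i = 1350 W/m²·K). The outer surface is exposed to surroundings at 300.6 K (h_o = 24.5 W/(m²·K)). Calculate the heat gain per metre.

Q' = 82.9 W/m

Series thermal resistances, inner to outer:
  R'_conv,in = 1/(2πr h) = 1/(2π·0.0223·1350) = 0.005287 m·K/W
  R'_copper = ln(0.0265/0.0223)/(2πk) = 0.1726/(2π·430) = 6.387×10^-5 m·K/W
  R'_cork board = ln(0.0472/0.0265)/(2πk) = 0.5772/(2π·0.0494) = 1.860 m·K/W
  R'_cellular glass = ln(0.0573/0.0472)/(2πk) = 0.1939/(2π·0.0586) = 0.5266 m·K/W
  R'_conv,out = 1/(2πr h) = 1/(2π·0.0573·24.5) = 0.1134 m·K/W
ΣR = 0.005287 + 6.387×10^-5 + 1.860 + 0.5266 + 0.1134 = 2.505 m·K/W
Q' = ΔT/ΣR = (93 K − 300.6 K)/2.505 = -82.9 W/m
(Negative Q' ⇒ heat flows inward; heat gain = 82.9 W/m.)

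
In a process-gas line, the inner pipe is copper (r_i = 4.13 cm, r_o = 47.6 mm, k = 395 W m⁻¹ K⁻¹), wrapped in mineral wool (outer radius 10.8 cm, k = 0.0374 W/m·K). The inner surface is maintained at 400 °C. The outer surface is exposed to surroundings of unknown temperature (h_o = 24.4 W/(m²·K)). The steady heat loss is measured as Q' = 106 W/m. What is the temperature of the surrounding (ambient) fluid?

T_out = 24.0 °C

Series resistances:
  R'_copper = ln(0.0476/0.0413)/(2πk) = 0.1420/(2π·395) = 5.720×10^-5 m·K/W
  R'_mineral wool = ln(0.108/0.0476)/(2πk) = 0.8193/(2π·0.0374) = 3.487 m·K/W
  R'_conv,out = 1/(2πr h) = 1/(2π·0.108·24.4) = 0.06040 m·K/W
ΣR = 3.547 m·K/W
ΔT = Q'·ΣR = 106 × 3.547 = 376.0 K
Heat flows outward, so T_out = T_in − ΔT = 400 − 376.0 = 24.0 °C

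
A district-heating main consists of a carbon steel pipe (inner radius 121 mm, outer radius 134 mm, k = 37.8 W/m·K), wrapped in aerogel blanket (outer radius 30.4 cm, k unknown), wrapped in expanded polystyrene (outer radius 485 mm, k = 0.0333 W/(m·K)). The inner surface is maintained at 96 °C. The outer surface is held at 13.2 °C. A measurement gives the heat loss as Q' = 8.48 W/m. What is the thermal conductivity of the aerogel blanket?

k = 0.0173 W/m·K

ΣR = ΔT/Q' = |96 − 13.2|/8.48 = 9.764 m·K/W
Known resistances:
  R'_carbon steel = ln(0.134/0.121)/(2πk) = 0.1020/(2π·37.8) = 4.297×10^-4 m·K/W
  R'_expanded polystyrene = ln(0.485/0.304)/(2πk) = 0.4671/(2π·0.0333) = 2.233 m·K/W
R_aerogel blanket = ΣR − ΣR_known = 9.764 − 2.233 = 7.531 m·K/W
ln(r₂/r₁)/(2πk) = 7.531 ⇒ k = 0.8192/(2π·7.531) = 0.0173 W/m·K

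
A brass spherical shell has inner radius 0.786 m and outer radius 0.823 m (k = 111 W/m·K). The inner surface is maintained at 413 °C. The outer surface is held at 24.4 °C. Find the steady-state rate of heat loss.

Q = 4πk·ΔT/(1/r₁ − 1/r₂) = 4π × 111 × 388.6 / (1/0.786 − 1/0.823) = 9.48×10^6 W

Q = 9.48×10^6 W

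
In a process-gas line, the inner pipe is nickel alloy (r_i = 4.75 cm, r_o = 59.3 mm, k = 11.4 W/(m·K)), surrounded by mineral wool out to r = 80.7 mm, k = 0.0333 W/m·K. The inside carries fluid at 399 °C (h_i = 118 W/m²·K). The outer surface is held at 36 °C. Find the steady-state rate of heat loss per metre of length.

Series thermal resistances, inner to outer:
  R'_conv,in = 1/(2πr h) = 1/(2π·0.0475·118) = 0.02840 m·K/W
  R'_nickel alloy = ln(0.0593/0.0475)/(2πk) = 0.2219/(2π·11.4) = 0.003098 m·K/W
  R'_mineral wool = ln(0.0807/0.0593)/(2πk) = 0.3081/(2π·0.0333) = 1.473 m·K/W
ΣR = 0.02840 + 0.003098 + 1.473 = 1.504 m·K/W
Q' = ΔT/ΣR = (399 °C − 36 °C)/1.504 = 241 W/m

Q' = 241 W/m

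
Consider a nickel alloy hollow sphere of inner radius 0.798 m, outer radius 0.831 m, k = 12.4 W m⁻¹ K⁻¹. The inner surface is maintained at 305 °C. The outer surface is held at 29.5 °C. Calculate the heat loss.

Q = 8.63×10^5 W

Q = 4πk·ΔT/(1/r₁ − 1/r₂) = 4π × 12.4 × 275.5 / (1/0.798 − 1/0.831) = 8.63×10^5 W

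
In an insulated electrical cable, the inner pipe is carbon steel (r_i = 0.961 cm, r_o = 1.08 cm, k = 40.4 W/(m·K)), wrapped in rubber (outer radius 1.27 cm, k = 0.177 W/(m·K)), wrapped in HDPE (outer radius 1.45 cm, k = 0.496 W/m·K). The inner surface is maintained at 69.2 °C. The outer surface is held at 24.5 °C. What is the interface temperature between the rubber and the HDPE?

T = 34.6 °C

Resistance network (inner→outer):
  R'_carbon steel = ln(0.0108/0.00961)/(2πk) = 0.1167/(2π·40.4) = 4.599×10^-4 m·K/W
  R'_rubber = ln(0.0127/0.0108)/(2πk) = 0.1621/(2π·0.177) = 0.1457 m·K/W
  R'_HDPE = ln(0.0145/0.0127)/(2πk) = 0.1325/(2π·0.496) = 0.04253 m·K/W
ΣR = 4.599×10^-4 + 0.1457 + 0.04253 = 0.1887 m·K/W
Q' = ΔT/ΣR = (69.2 °C − 24.5 °C)/0.1887 = 236.9 W/m
From the inner boundary to the rubber/HDPE interface, ΣR_partial = 0.1462 m·K/W.
T_interface = T_in − Q'·ΣR_partial = 69.2 °C − (236.9)(0.1462) = 34.6 °C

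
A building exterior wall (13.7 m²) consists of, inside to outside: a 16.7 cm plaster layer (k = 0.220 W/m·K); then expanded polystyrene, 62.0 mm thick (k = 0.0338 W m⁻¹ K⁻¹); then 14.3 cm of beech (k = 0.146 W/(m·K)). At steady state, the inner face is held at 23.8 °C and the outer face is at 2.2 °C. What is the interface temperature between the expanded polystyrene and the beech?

Treat each layer as a resistance in series:
  R_plaster = L/(kA) = 0.167/(0.220·13.7) = 0.05541 K/W
  R_expanded polystyrene = L/(kA) = 0.0620/(0.0338·13.7) = 0.1339 K/W
  R_beech = L/(kA) = 0.143/(0.146·13.7) = 0.07149 K/W
ΣR = 0.05541 + 0.1339 + 0.07149 = 0.2608 K/W
Q = ΔT/ΣR = (23.8 °C − 2.2 °C)/0.2608 = 82.82 W
From the inner boundary to the expanded polystyrene/beech interface, ΣR_partial = 0.1893 K/W.
T_interface = T_in − Q·ΣR_partial = 23.8 °C − (82.82)(0.1893) = 8.12 °C

T = 8.12 °C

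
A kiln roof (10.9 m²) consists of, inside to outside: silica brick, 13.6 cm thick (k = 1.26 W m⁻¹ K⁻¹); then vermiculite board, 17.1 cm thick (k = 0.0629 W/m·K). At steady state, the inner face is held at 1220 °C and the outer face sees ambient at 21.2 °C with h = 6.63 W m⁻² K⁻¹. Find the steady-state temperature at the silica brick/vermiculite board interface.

T = 1177 °C

Resistance network (inner→outer):
  R_silica brick = L/(kA) = 0.136/(1.26·10.9) = 0.009902 K/W
  R_vermiculite board = L/(kA) = 0.171/(0.0629·10.9) = 0.2494 K/W
  R_conv,out = 1/(hA) = 1/(6.63·10.9) = 0.01384 K/W
ΣR = 0.009902 + 0.2494 + 0.01384 = 0.2731 K/W
Q = ΔT/ΣR = (1220 °C − 21.2 °C)/0.2731 = 4390 W
From the inner boundary to the silica brick/vermiculite board interface, ΣR_partial = 0.009902 K/W.
T_interface = T_in − Q·ΣR_partial = 1220 °C − (4390)(0.009902) = 1177 °C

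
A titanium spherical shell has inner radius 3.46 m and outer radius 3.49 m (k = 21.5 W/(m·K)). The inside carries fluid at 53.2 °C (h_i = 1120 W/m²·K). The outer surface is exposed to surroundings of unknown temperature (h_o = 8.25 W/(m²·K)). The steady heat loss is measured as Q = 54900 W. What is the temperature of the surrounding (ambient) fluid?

Sum the resistances:
  R_conv,in = 1/(4πr²h) = 1/(4π·3.46²·1120) = 5.935×10^-6 K/W
  R_titanium = (1/3.46 − 1/3.49)/(4πk) = 0.002484/(4π·21.5) = 9.195×10^-6 K/W
  R_conv,out = 1/(4πr²h) = 1/(4π·3.49²·8.25) = 7.919×10^-4 K/W
ΣR = 8.071×10^-4 K/W
ΔT = Q·ΣR = 54900 × 8.071×10^-4 = 44.31 K
Heat flows outward, so T_out = T_in − ΔT = 53.2 − 44.31 = 8.89 °C

T_out = 8.89 °C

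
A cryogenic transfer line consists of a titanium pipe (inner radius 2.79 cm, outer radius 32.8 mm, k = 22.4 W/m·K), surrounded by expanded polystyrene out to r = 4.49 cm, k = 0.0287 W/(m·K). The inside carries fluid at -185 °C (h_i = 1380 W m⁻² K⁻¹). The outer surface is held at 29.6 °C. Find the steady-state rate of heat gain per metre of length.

Treat each layer as a resistance in series:
  R'_conv,in = 1/(2πr h) = 1/(2π·0.0279·1380) = 0.004134 m·K/W
  R'_titanium = ln(0.0328/0.0279)/(2πk) = 0.1618/(2π·22.4) = 0.001150 m·K/W
  R'_expanded polystyrene = ln(0.0449/0.0328)/(2πk) = 0.3140/(2π·0.0287) = 1.741 m·K/W
ΣR = 0.004134 + 0.001150 + 1.741 = 1.746 m·K/W
Q' = ΔT/ΣR = (-185 °C − 29.6 °C)/1.746 = -123 W/m
(Negative Q' ⇒ heat flows inward; heat gain = 123 W/m.)

Q' = 123 W/m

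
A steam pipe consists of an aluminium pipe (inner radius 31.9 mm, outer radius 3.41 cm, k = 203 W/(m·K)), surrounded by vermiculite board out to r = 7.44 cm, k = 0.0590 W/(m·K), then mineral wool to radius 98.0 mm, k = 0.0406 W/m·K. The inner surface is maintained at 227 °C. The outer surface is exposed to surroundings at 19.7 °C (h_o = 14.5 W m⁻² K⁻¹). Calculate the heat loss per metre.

Q' = 62.9 W/m

Resistance network (inner→outer):
  R'_aluminium = ln(0.0341/0.0319)/(2πk) = 0.06669/(2π·203) = 5.229×10^-5 m·K/W
  R'_vermiculite board = ln(0.0744/0.0341)/(2πk) = 0.7802/(2π·0.0590) = 2.105 m·K/W
  R'_mineral wool = ln(0.0980/0.0744)/(2πk) = 0.2755/(2π·0.0406) = 1.080 m·K/W
  R'_conv,out = 1/(2πr h) = 1/(2π·0.0980·14.5) = 0.1120 m·K/W
ΣR = 5.229×10^-5 + 2.105 + 1.080 + 0.1120 = 3.297 m·K/W
Q' = ΔT/ΣR = (227 °C − 19.7 °C)/3.297 = 62.9 W/m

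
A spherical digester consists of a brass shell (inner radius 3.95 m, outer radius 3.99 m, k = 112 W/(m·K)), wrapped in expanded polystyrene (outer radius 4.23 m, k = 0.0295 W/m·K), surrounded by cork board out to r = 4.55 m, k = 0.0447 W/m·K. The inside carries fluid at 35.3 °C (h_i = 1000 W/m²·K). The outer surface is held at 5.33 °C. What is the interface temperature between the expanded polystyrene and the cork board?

T = 18.4 °C

Series thermal resistances, inner to outer:
  R_conv,in = 1/(4πr²h) = 1/(4π·3.95²·1000) = 5.100×10^-6 K/W
  R_brass = (1/3.95 − 1/3.99)/(4πk) = 0.002538/(4π·112) = 1.803×10^-6 K/W
  R_expanded polystyrene = (1/3.99 − 1/4.23)/(4πk) = 0.01422/(4π·0.0295) = 0.03836 K/W
  R_cork board = (1/4.23 − 1/4.55)/(4πk) = 0.01663/(4π·0.0447) = 0.02960 K/W
ΣR = 5.100×10^-6 + 1.803×10^-6 + 0.03836 + 0.02960 = 0.06797 K/W
Q = ΔT/ΣR = (35.3 °C − 5.33 °C)/0.06797 = 440.9 W
From the inner boundary to the expanded polystyrene/cork board interface, ΣR_partial = 0.03837 K/W.
T_interface = T_in − Q·ΣR_partial = 35.3 °C − (440.9)(0.03837) = 18.4 °C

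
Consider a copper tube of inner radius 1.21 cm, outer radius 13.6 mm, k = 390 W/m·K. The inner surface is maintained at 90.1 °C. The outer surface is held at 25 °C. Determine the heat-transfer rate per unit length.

Q' = 2πk·ΔT/ln(r₂/r₁) = 2π × 390 × 65.1 / ln(0.0136/0.0121) = 1.37×10^6 W/m

Q' = 1.37×10^6 W/m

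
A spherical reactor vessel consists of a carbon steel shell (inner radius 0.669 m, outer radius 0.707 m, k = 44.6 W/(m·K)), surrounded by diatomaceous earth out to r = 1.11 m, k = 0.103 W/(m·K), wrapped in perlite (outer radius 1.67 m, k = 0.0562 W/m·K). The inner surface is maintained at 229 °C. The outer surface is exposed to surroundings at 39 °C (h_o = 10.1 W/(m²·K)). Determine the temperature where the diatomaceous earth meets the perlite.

T = 138 °C

Resistance network (inner→outer):
  R_carbon steel = (1/0.669 − 1/0.707)/(4πk) = 0.08034/(4π·44.6) = 1.433×10^-4 K/W
  R_diatomaceous earth = (1/0.707 − 1/1.11)/(4πk) = 0.5135/(4π·0.103) = 0.3967 K/W
  R_perlite = (1/1.11 − 1/1.67)/(4πk) = 0.3021/(4π·0.0562) = 0.4278 K/W
  R_conv,out = 1/(4πr²h) = 1/(4π·1.67²·10.1) = 0.002825 K/W
ΣR = 1.433×10^-4 + 0.3967 + 0.4278 + 0.002825 = 0.8275 K/W
Q = ΔT/ΣR = (229 °C − 39 °C)/0.8275 = 229.6 W
From the inner boundary to the diatomaceous earth/perlite interface, ΣR_partial = 0.3968 K/W.
T_interface = T_in − Q·ΣR_partial = 229 °C − (229.6)(0.3968) = 138 °C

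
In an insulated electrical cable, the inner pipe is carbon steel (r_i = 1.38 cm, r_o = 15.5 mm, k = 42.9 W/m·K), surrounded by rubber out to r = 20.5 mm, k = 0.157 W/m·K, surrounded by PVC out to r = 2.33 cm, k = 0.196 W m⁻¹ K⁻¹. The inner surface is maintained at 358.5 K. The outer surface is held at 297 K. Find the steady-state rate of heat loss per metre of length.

Q' = 159 W/m

Treat each layer as a resistance in series:
  R'_carbon steel = ln(0.0155/0.0138)/(2πk) = 0.1162/(2π·42.9) = 4.310×10^-4 m·K/W
  R'_rubber = ln(0.0205/0.0155)/(2πk) = 0.2796/(2π·0.157) = 0.2834 m·K/W
  R'_PVC = ln(0.0233/0.0205)/(2πk) = 0.1280/(2π·0.196) = 0.1040 m·K/W
ΣR = 4.310×10^-4 + 0.2834 + 0.1040 = 0.3878 m·K/W
Q' = ΔT/ΣR = (358.5 K − 297 K)/0.3878 = 159 W/m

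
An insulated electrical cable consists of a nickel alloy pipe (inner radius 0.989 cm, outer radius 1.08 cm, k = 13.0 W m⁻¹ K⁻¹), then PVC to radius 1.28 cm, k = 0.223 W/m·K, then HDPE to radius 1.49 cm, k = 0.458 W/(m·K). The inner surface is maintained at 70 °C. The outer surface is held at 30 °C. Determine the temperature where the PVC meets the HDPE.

Resistance network (inner→outer):
  R'_nickel alloy = ln(0.0108/0.00989)/(2πk) = 0.08802/(2π·13.0) = 0.001078 m·K/W
  R'_PVC = ln(0.0128/0.0108)/(2πk) = 0.1699/(2π·0.223) = 0.1213 m·K/W
  R'_HDPE = ln(0.0149/0.0128)/(2πk) = 0.1519/(2π·0.458) = 0.05279 m·K/W
ΣR = 0.001078 + 0.1213 + 0.05279 = 0.1752 m·K/W
Q' = ΔT/ΣR = (70 °C − 30 °C)/0.1752 = 228.3 W/m
From the inner boundary to the PVC/HDPE interface, ΣR_partial = 0.1224 m·K/W.
T_interface = T_in − Q'·ΣR_partial = 70 °C − (228.3)(0.1224) = 42.1 °C

T = 42.1 °C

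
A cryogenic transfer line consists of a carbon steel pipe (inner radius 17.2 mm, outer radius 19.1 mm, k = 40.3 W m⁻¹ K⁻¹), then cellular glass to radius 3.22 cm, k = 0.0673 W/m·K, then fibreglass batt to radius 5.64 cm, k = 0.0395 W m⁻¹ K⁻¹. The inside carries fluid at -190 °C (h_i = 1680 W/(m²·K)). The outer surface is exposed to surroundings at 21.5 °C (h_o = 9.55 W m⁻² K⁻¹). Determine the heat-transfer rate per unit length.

Treat each layer as a resistance in series:
  R'_conv,in = 1/(2πr h) = 1/(2π·0.0172·1680) = 0.005508 m·K/W
  R'_carbon steel = ln(0.0191/0.0172)/(2πk) = 0.1048/(2π·40.3) = 4.138×10^-4 m·K/W
  R'_cellular glass = ln(0.0322/0.0191)/(2πk) = 0.5223/(2π·0.0673) = 1.235 m·K/W
  R'_fibreglass batt = ln(0.0564/0.0322)/(2πk) = 0.5605/(2π·0.0395) = 2.258 m·K/W
  R'_conv,out = 1/(2πr h) = 1/(2π·0.0564·9.55) = 0.2955 m·K/W
ΣR = 0.005508 + 4.138×10^-4 + 1.235 + 2.258 + 0.2955 = 3.794 m·K/W
Q' = ΔT/ΣR = (-190 °C − 21.5 °C)/3.794 = -55.7 W/m
(Negative Q' ⇒ heat flows inward; heat gain = 55.7 W/m.)

Q' = 55.7 W/m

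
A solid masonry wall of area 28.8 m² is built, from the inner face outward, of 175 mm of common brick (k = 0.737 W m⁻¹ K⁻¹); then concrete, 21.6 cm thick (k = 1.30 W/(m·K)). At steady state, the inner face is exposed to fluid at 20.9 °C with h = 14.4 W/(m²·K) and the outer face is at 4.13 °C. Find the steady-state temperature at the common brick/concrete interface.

Resistance network (inner→outer):
  R_conv,in = 1/(hA) = 1/(14.4·28.8) = 0.002411 K/W
  R_common brick = L/(kA) = 0.175/(0.737·28.8) = 0.008245 K/W
  R_concrete = L/(kA) = 0.216/(1.30·28.8) = 0.005769 K/W
ΣR = 0.002411 + 0.008245 + 0.005769 = 0.01643 K/W
Q = ΔT/ΣR = (20.9 °C − 4.13 °C)/0.01643 = 1021 W
From the inner boundary to the common brick/concrete interface, ΣR_partial = 0.01066 K/W.
T_interface = T_in − Q·ΣR_partial = 20.9 °C − (1021)(0.01066) = 10.0 °C

T = 10.0 °C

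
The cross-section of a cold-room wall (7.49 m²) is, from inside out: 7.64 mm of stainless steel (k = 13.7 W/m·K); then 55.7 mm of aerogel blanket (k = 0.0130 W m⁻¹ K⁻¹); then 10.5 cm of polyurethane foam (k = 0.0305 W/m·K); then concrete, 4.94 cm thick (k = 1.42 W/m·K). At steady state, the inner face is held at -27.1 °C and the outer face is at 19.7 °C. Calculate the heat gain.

Q = 45.2 W

Resistance network (inner→outer):
  R_stainless steel = L/(kA) = 0.00764/(13.7·7.49) = 7.445×10^-5 K/W
  R_aerogel blanket = L/(kA) = 0.0557/(0.0130·7.49) = 0.5720 K/W
  R_polyurethane foam = L/(kA) = 0.105/(0.0305·7.49) = 0.4596 K/W
  R_concrete = L/(kA) = 0.0494/(1.42·7.49) = 0.004645 K/W
ΣR = 7.445×10^-5 + 0.5720 + 0.4596 + 0.004645 = 1.036 K/W
Q = ΔT/ΣR = (-27.1 °C − 19.7 °C)/1.036 = -45.2 W
(Negative Q ⇒ heat flows inward; heat gain = 45.2 W.)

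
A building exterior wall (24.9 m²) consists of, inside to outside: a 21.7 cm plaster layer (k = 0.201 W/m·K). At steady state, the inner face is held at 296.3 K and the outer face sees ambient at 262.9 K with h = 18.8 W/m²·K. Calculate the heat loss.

Series thermal resistances, inner to outer:
  R_plaster = L/(kA) = 0.217/(0.201·24.9) = 0.04336 K/W
  R_conv,out = 1/(hA) = 1/(18.8·24.9) = 0.002136 K/W
ΣR = 0.04336 + 0.002136 = 0.04550 K/W
Q = ΔT/ΣR = (296.3 K − 262.9 K)/0.04550 = 734 W

Q = 734 W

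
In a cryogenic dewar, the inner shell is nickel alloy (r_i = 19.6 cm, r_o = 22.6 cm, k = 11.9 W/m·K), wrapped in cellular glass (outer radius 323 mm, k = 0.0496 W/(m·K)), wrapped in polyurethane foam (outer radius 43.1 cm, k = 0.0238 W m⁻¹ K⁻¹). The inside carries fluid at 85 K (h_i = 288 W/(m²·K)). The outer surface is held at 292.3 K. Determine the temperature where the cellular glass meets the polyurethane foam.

Resistance network (inner→outer):
  R_conv,in = 1/(4πr²h) = 1/(4π·0.196²·288) = 0.007193 K/W
  R_nickel alloy = (1/0.196 − 1/0.226)/(4πk) = 0.6773/(4π·11.9) = 0.004529 K/W
  R_cellular glass = (1/0.226 − 1/0.323)/(4πk) = 1.329/(4π·0.0496) = 2.132 K/W
  R_polyurethane foam = (1/0.323 − 1/0.431)/(4πk) = 0.7758/(4π·0.0238) = 2.594 K/W
ΣR = 0.007193 + 0.004529 + 2.132 + 2.594 = 4.738 K/W
Q = ΔT/ΣR = (85 K − 292.3 K)/4.738 = -43.75 W
From the inner boundary to the cellular glass/polyurethane foam interface, ΣR_partial = 2.144 K/W.
T_interface = T_in − Q·ΣR_partial = 85 K − (-43.75)(2.144) = 178.8 K

T = 178.8 K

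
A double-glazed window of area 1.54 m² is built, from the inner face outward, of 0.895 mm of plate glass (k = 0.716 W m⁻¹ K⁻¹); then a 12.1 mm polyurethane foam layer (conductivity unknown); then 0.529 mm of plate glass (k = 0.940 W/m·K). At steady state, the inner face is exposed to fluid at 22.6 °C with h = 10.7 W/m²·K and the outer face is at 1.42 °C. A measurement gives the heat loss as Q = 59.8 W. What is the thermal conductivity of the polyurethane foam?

ΣR = ΔT/Q = |22.6 − 1.42|/59.8 = 0.3542 K/W
Known resistances:
  R_conv,in = 1/(hA) = 1/(10.7·1.54) = 0.06069 K/W
  R_plate glass = L/(kA) = 8.95×10^-4/(0.716·1.54) = 8.117×10^-4 K/W
  R_plate glass = L/(kA) = 5.29×10^-4/(0.940·1.54) = 3.654×10^-4 K/W
R_polyurethane foam = ΣR − ΣR_known = 0.3542 − 0.06187 = 0.2923 K/W
L/(kA) = 0.2923 ⇒ k = 0.0121/(0.2923·1.54) = 0.0269 W/m·K

k = 0.0269 W/m·K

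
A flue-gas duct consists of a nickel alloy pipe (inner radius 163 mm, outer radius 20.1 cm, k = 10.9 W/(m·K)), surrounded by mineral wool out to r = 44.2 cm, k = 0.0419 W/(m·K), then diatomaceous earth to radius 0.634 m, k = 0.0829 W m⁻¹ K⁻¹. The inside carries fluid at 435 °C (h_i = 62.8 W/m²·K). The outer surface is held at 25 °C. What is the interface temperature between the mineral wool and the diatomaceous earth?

Series thermal resistances, inner to outer:
  R'_conv,in = 1/(2πr h) = 1/(2π·0.163·62.8) = 0.01555 m·K/W
  R'_nickel alloy = ln(0.201/0.163)/(2πk) = 0.2096/(2π·10.9) = 0.003060 m·K/W
  R'_mineral wool = ln(0.442/0.201)/(2πk) = 0.7880/(2π·0.0419) = 2.993 m·K/W
  R'_diatomaceous earth = ln(0.634/0.442)/(2πk) = 0.3607/(2π·0.0829) = 0.6926 m·K/W
ΣR = 0.01555 + 0.003060 + 2.993 + 0.6926 = 3.704 m·K/W
Q' = ΔT/ΣR = (435 °C − 25 °C)/3.704 = 110.7 W/m
From the inner boundary to the mineral wool/diatomaceous earth interface, ΣR_partial = 3.012 m·K/W.
T_interface = T_in − Q'·ΣR_partial = 435 °C − (110.7)(3.012) = 102 °C

T = 102 °C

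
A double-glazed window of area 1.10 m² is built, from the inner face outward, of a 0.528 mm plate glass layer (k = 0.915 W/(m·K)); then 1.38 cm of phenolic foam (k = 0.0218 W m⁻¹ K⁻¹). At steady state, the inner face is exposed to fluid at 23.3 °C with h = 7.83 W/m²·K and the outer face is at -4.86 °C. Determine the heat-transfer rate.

Series thermal resistances, inner to outer:
  R_conv,in = 1/(hA) = 1/(7.83·1.10) = 0.1161 K/W
  R_plate glass = L/(kA) = 5.28×10^-4/(0.915·1.10) = 5.246×10^-4 K/W
  R_phenolic foam = L/(kA) = 0.0138/(0.0218·1.10) = 0.5755 K/W
ΣR = 0.1161 + 5.246×10^-4 + 0.5755 = 0.6921 K/W
Q = ΔT/ΣR = (23.3 °C − -4.86 °C)/0.6921 = 40.7 W

Q = 40.7 W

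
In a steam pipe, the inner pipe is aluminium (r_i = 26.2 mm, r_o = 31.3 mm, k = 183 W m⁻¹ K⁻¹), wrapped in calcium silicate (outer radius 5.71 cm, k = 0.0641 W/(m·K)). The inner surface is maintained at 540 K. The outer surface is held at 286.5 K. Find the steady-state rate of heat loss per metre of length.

Q' = 170 W/m

Series thermal resistances, inner to outer:
  R'_aluminium = ln(0.0313/0.0262)/(2πk) = 0.1779/(2π·183) = 1.547×10^-4 m·K/W
  R'_calcium silicate = ln(0.0571/0.0313)/(2πk) = 0.6012/(2π·0.0641) = 1.493 m·K/W
ΣR = 1.547×10^-4 + 1.493 = 1.493 m·K/W
Q' = ΔT/ΣR = (540 K − 286.5 K)/1.493 = 170 W/m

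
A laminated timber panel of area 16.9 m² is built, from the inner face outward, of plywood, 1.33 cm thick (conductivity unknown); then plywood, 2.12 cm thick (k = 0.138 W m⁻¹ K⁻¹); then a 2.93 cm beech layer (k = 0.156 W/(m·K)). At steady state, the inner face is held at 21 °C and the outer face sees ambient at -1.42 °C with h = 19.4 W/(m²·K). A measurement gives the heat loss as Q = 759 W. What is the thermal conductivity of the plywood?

ΣR = ΔT/Q = |21 − -1.42|/759 = 0.02954 K/W
Known resistances:
  R_plywood = L/(kA) = 0.0212/(0.138·16.9) = 0.009090 K/W
  R_beech = L/(kA) = 0.0293/(0.156·16.9) = 0.01111 K/W
  R_conv,out = 1/(hA) = 1/(19.4·16.9) = 0.003050 K/W
R_plywood = ΣR − ΣR_known = 0.02954 − 0.02325 = 0.006290 K/W
L/(kA) = 0.006290 ⇒ k = 0.0133/(0.006290·16.9) = 0.125 W/m·K

k = 0.125 W/m·K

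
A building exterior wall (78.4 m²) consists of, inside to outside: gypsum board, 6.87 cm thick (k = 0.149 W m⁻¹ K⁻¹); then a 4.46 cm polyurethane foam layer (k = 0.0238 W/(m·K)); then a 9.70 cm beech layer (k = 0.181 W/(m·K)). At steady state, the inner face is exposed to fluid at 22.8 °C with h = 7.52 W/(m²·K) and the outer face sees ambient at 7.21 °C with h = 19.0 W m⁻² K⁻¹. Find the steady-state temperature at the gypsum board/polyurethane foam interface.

Treat each layer as a resistance in series:
  R_conv,in = 1/(hA) = 1/(7.52·78.4) = 0.001696 K/W
  R_gypsum board = L/(kA) = 0.0687/(0.149·78.4) = 0.005881 K/W
  R_polyurethane foam = L/(kA) = 0.0446/(0.0238·78.4) = 0.02390 K/W
  R_beech = L/(kA) = 0.0970/(0.181·78.4) = 0.006836 K/W
  R_conv,out = 1/(hA) = 1/(19.0·78.4) = 6.713×10^-4 K/W
ΣR = 0.001696 + 0.005881 + 0.02390 + 0.006836 + 6.713×10^-4 = 0.03898 K/W
Q = ΔT/ΣR = (22.8 °C − 7.21 °C)/0.03898 = 399.9 W
From the inner boundary to the gypsum board/polyurethane foam interface, ΣR_partial = 0.007577 K/W.
T_interface = T_in − Q·ΣR_partial = 22.8 °C − (399.9)(0.007577) = 19.8 °C

T = 19.8 °C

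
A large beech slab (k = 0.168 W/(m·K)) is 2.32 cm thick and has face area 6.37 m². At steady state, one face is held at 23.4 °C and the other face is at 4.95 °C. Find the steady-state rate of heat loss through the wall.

Q = kA·ΔT/L = 0.168 × 6.37 × |23.4 °C − 4.95 °C| / 0.0232 = 851 W

Q = 851 W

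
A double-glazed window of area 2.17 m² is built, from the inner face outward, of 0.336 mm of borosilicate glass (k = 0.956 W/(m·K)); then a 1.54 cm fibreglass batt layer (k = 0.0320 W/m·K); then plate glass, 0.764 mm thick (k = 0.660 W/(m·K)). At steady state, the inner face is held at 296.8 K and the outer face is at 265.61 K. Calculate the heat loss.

Resistance network (inner→outer):
  R_borosilicate glass = L/(kA) = 3.36×10^-4/(0.956·2.17) = 1.620×10^-4 K/W
  R_fibreglass batt = L/(kA) = 0.0154/(0.0320·2.17) = 0.2218 K/W
  R_plate glass = L/(kA) = 7.64×10^-4/(0.660·2.17) = 5.334×10^-4 K/W
ΣR = 1.620×10^-4 + 0.2218 + 5.334×10^-4 = 0.2225 K/W
Q = ΔT/ΣR = (296.8 K − 265.61 K)/0.2225 = 140 W

Q = 140 W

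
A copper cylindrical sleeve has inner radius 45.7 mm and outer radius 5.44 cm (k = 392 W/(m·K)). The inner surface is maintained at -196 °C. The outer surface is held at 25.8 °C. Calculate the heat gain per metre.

Q' = 3130 kW/m

Q' = 2πk·ΔT/ln(r₂/r₁) = 2π × 392 × 221.8 / ln(0.0544/0.0457) = 3.13×10^6 W/m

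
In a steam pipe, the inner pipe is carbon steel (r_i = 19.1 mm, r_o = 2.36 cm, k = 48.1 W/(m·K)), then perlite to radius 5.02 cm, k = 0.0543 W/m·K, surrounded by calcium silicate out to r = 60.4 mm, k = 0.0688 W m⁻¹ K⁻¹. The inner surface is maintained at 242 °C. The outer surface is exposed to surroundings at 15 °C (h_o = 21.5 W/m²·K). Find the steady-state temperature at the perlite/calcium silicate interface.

Series thermal resistances, inner to outer:
  R'_carbon steel = ln(0.0236/0.0191)/(2πk) = 0.2116/(2π·48.1) = 7.000×10^-4 m·K/W
  R'_perlite = ln(0.0502/0.0236)/(2πk) = 0.7548/(2π·0.0543) = 2.212 m·K/W
  R'_calcium silicate = ln(0.0604/0.0502)/(2πk) = 0.1850/(2π·0.0688) = 0.4279 m·K/W
  R'_conv,out = 1/(2πr h) = 1/(2π·0.0604·21.5) = 0.1226 m·K/W
ΣR = 7.000×10^-4 + 2.212 + 0.4279 + 0.1226 = 2.763 m·K/W
Q' = ΔT/ΣR = (242 °C − 15 °C)/2.763 = 82.16 W/m
From the inner boundary to the perlite/calcium silicate interface, ΣR_partial = 2.213 m·K/W.
T_interface = T_in − Q'·ΣR_partial = 242 °C − (82.16)(2.213) = 60.2 °C

T = 60.2 °C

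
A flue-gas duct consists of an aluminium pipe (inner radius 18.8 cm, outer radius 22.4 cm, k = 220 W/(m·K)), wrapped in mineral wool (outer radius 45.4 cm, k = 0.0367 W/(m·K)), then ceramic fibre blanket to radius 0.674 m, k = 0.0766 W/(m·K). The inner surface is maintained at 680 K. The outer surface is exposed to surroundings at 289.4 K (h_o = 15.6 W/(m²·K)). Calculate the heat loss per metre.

Q' = 100 W/m

Resistance network (inner→outer):
  R'_aluminium = ln(0.224/0.188)/(2πk) = 0.1752/(2π·220) = 1.267×10^-4 m·K/W
  R'_mineral wool = ln(0.454/0.224)/(2πk) = 0.7065/(2π·0.0367) = 3.064 m·K/W
  R'_ceramic fibre blanket = ln(0.674/0.454)/(2πk) = 0.3951/(2π·0.0766) = 0.8210 m·K/W
  R'_conv,out = 1/(2πr h) = 1/(2π·0.674·15.6) = 0.01514 m·K/W
ΣR = 1.267×10^-4 + 3.064 + 0.8210 + 0.01514 = 3.900 m·K/W
Q' = ΔT/ΣR = (680 K − 289.4 K)/3.900 = 100 W/m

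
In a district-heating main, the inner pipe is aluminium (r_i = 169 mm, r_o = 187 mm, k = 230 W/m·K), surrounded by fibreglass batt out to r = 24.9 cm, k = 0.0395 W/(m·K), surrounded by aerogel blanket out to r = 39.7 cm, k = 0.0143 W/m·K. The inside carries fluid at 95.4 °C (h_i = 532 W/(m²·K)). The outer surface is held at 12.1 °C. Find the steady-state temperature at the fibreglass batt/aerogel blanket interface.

Resistance network (inner→outer):
  R'_conv,in = 1/(2πr h) = 1/(2π·0.169·532) = 0.001770 m·K/W
  R'_aluminium = ln(0.187/0.169)/(2πk) = 0.1012/(2π·230) = 7.004×10^-5 m·K/W
  R'_fibreglass batt = ln(0.249/0.187)/(2πk) = 0.2863/(2π·0.0395) = 1.154 m·K/W
  R'_aerogel blanket = ln(0.397/0.249)/(2πk) = 0.4665/(2π·0.0143) = 5.192 m·K/W
ΣR = 0.001770 + 7.004×10^-5 + 1.154 + 5.192 = 6.348 m·K/W
Q' = ΔT/ΣR = (95.4 °C − 12.1 °C)/6.348 = 13.12 W/m
From the inner boundary to the fibreglass batt/aerogel blanket interface, ΣR_partial = 1.156 m·K/W.
T_interface = T_in − Q'·ΣR_partial = 95.4 °C − (13.12)(1.156) = 80.2 °C

T = 80.2 °C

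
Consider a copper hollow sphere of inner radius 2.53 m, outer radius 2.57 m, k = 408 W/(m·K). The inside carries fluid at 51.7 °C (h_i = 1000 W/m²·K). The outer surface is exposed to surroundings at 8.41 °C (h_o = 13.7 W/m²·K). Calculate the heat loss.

Series thermal resistances, inner to outer:
  R_conv,in = 1/(4πr²h) = 1/(4π·2.53²·1000) = 1.243×10^-5 K/W
  R_copper = (1/2.53 − 1/2.57)/(4πk) = 0.006152/(4π·408) = 1.200×10^-6 K/W
  R_conv,out = 1/(4πr²h) = 1/(4π·2.57²·13.7) = 8.794×10^-4 K/W
ΣR = 1.243×10^-5 + 1.200×10^-6 + 8.794×10^-4 = 8.930×10^-4 K/W
Q = ΔT/ΣR = (51.7 °C − 8.41 °C)/8.930×10^-4 = 48500 W

Q = 48500 W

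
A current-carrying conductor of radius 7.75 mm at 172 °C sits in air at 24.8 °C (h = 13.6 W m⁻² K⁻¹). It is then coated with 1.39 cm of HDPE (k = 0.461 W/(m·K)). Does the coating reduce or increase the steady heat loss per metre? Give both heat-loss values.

increases: 97.5 → 164 W/m

Critical radius for a cylinder: r_cr = k/h = 0.0339 m = 3.39 cm.
Outer radius after coating: r₂ = 0.00775 + 0.0139 = 0.02165 m.
Since r₁ < r_cr and r₂ ≤ r_cr, the coating moves toward the maximum at r_cr — heat loss rises.
Bare: R = 1/(2πr₁h) = 1.510 m·K/W; Q = 147.2/1.510 = 97.5 W/m.
Coated: R = R_cond + R_conv = 0.8952 m·K/W; Q = 147.2/0.8952 = 164 W/m.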